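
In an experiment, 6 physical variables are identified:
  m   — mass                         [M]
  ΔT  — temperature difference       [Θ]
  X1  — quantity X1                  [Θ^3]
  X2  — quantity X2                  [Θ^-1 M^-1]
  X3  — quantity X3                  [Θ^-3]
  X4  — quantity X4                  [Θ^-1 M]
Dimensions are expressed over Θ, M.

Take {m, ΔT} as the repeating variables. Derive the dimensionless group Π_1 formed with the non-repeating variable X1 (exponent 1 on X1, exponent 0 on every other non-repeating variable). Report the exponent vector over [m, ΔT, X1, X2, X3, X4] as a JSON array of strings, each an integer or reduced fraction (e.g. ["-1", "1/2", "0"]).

["0", "-3", "1", "0", "0", "0"]

Exponent matrix [Θ,M] × [m,ΔT,X1,X2,X3,X4]:
  Θ: [ 0  1  3 -1 -3 -1]
  M: [ 1  0  0 -1  0  1]
Row reduction gives pivot columns m,ΔT; rank = 2
Pivot set = {m,ΔT}, free = {X1,X2,X3,X4}
RREF:
  r0: [   1    0    0   -1    0    1]
  r1: [   0    1    3   -1   -3   -1]
Fix exponent of X1 at 1, X2 at 0, X3 at 0, X4 at 0; solve each RREF row for its pivot's exponent:
  r0: exp(m) + (0)·1 = 0 ⇒ exp(m) = 0
  r1: exp(ΔT) + (3)·1 = 0 ⇒ exp(ΔT) = -3
Π_1 = ΔT^-3 · X1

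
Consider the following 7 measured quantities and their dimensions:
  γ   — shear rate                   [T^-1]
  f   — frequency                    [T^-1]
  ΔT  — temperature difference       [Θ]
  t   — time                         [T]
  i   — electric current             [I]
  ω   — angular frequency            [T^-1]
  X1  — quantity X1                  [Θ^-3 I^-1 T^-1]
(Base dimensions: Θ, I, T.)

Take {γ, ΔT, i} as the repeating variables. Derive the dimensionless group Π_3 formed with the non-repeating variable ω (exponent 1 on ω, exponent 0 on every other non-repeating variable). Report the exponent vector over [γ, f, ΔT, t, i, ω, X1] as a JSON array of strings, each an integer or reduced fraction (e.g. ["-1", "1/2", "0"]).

Dimensional matrix (Θ×I×T by γ×f×ΔT×t×i×ω×X1):
  Θ: [ 0  0  1  0  0  0 -3]
  I: [ 0  0  0  0  1  0 -1]
  T: [-1 -1  0  1  0 -1 -1]
RREF → pivots at {γ,ΔT,i} ⇒ r = 3
Pivot set = {γ,ΔT,i}, free = {f,t,ω,X1}
RREF:
  r0: [   1    1    0   -1    0    1    1]
  r1: [   0    0    1    0    0    0   -3]
  r2: [   0    0    0    0    1    0   -1]
Fix exponent of ω at 1, f at 0, t at 0, X1 at 0; solve each RREF row for its pivot's exponent:
  r0: exp(γ) + (1)·1 = 0 ⇒ exp(γ) = -1
  r1: exp(ΔT) + (0)·1 = 0 ⇒ exp(ΔT) = 0
  r2: exp(i) + (0)·1 = 0 ⇒ exp(i) = 0
Π_3 = γ^-1 · ω

["-1", "0", "0", "0", "0", "1", "0"]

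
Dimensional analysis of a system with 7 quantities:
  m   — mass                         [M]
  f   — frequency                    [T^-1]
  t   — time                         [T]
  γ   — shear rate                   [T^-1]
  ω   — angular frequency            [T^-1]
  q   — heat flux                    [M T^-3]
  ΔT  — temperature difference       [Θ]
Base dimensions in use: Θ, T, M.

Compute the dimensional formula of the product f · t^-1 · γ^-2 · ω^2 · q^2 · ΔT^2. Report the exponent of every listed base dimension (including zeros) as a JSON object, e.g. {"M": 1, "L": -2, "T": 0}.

{"Θ": 2, "T": -8, "M": 2}

Dimensional matrix (Θ×T×M by m×f×t×γ×ω×q×ΔT):
  Θ: [ 0  0  0  0  0  0  1]
  T: [ 0 -1  1 -1 -1 -3  0]
  M: [ 1  0  0  0  0  1  0]
  [Θ]: (1)·0+(-1)·0+(-2)·0+(2)·0+(2)·0+(2)·1 = 2
  [T]: (1)·-1+(-1)·1+(-2)·-1+(2)·-1+(2)·-3+(2)·0 = -8
  [M]: (1)·0+(-1)·0+(-2)·0+(2)·0+(2)·1+(2)·0 = 2
⇒ Θ^2 T^-8 M^2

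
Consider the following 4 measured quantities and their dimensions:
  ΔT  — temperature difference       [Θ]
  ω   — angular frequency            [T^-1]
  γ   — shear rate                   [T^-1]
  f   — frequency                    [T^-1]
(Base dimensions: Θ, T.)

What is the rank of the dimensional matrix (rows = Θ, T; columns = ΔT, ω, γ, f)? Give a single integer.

2

Dimensional matrix (Θ×T by ΔT×ω×γ×f):
  Θ: [ 1  0  0  0]
  T: [ 0 -1 -1 -1]
Row reduction gives pivot columns ΔT,ω; rank = 2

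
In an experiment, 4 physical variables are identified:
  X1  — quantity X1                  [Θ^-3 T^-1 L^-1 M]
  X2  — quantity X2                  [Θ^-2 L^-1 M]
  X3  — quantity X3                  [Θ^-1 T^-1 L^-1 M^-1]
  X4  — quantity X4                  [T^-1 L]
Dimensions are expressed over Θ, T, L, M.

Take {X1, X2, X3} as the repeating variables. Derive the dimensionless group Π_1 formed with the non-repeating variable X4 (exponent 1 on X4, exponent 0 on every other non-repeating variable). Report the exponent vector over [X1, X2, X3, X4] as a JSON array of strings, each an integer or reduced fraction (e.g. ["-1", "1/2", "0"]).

["-3/2", "2", "1/2", "1"]

Dimensional matrix (Θ×T×L×M by X1×X2×X3×X4):
  Θ: [-3 -2 -1  0]
  T: [-1  0 -1 -1]
  L: [-1 -1 -1  1]
  M: [ 1  1 -1  0]
RREF → pivots at {X1,X2,X3} ⇒ r = 3
Pivot set = {X1,X2,X3}, free = {X4}
RREF:
  r0: [   1    0    0  3/2]
  r1: [   0    1    0   -2]
  r2: [   0    0    1 -1/2]
  r3: [   0    0    0    0]
Fix exponent of X4 at 1; solve each RREF row for its pivot's exponent:
  r0: exp(X1) + (3/2)·1 = 0 ⇒ exp(X1) = -3/2
  r1: exp(X2) + (-2)·1 = 0 ⇒ exp(X2) = 2
  r2: exp(X3) + (-1/2)·1 = 0 ⇒ exp(X3) = 1/2
Π_1 = X1^(-3/2) · X2^2 · X3^(1/2) · X4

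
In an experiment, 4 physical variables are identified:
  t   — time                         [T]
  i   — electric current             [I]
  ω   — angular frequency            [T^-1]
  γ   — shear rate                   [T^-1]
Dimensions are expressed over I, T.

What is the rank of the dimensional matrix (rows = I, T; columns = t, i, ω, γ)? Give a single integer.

Dimensional matrix (I×T by t×i×ω×γ):
  I: [ 0  1  0  0]
  T: [ 1  0 -1 -1]
Row reduction gives pivot columns t,i; rank = 2

2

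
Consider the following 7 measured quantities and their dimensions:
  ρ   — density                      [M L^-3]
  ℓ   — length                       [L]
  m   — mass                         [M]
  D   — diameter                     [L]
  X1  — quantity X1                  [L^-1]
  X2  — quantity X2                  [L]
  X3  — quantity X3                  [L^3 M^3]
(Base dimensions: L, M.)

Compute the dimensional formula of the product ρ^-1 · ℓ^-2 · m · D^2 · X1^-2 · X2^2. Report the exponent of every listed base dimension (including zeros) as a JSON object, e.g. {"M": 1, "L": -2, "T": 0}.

Write exponents as rows L,M / cols ρ,ℓ,m,D,X1,X2,X3:
  L: [-3  1  0  1 -1  1  3]
  M: [ 1  0  1  0  0  0  3]
  [L]: (-1)·-3+(-2)·1+(1)·0+(2)·1+(-2)·-1+(2)·1 = 7
  [M]: (-1)·1+(-2)·0+(1)·1+(2)·0+(-2)·0+(2)·0 = 0
⇒ L^7

{"L": 7, "M": 0}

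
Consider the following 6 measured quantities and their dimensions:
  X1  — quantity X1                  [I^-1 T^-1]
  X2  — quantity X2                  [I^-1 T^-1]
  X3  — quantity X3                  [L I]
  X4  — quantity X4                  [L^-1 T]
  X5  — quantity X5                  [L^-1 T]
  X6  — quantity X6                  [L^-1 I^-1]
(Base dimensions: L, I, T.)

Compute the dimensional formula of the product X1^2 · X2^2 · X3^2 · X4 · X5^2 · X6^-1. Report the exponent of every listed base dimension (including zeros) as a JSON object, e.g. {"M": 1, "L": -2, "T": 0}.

Dimensional matrix (L×I×T by X1×X2×X3×X4×X5×X6):
  L: [ 0  0  1 -1 -1 -1]
  I: [-1 -1  1  0  0 -1]
  T: [-1 -1  0  1  1  0]
  [L]: (2)·0+(2)·0+(2)·1+(1)·-1+(2)·-1+(-1)·-1 = 0
  [I]: (2)·-1+(2)·-1+(2)·1+(1)·0+(2)·0+(-1)·-1 = -1
  [T]: (2)·-1+(2)·-1+(2)·0+(1)·1+(2)·1+(-1)·0 = -1
⇒ I^-1 T^-1

{"L": 0, "I": -1, "T": -1}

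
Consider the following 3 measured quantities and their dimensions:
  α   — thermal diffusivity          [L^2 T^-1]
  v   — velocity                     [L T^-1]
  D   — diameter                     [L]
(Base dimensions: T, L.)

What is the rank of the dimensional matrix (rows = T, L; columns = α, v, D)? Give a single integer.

2

Dimensional matrix (T×L by α×v×D):
  T: [-1 -1  0]
  L: [ 2  1  1]
RREF → pivots at {α,v} ⇒ r = 2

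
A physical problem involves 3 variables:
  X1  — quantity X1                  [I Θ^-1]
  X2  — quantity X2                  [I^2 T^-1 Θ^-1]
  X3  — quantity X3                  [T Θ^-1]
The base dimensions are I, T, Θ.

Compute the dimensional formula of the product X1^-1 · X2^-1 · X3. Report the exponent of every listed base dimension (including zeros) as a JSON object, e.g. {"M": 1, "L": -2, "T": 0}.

Write exponents as rows I,T,Θ / cols X1,X2,X3:
  I: [ 1  2  0]
  T: [ 0 -1  1]
  Θ: [-1 -1 -1]
  [I]: (-1)·1+(-1)·2+(1)·0 = -3
  [T]: (-1)·0+(-1)·-1+(1)·1 = 2
  [Θ]: (-1)·-1+(-1)·-1+(1)·-1 = 1
⇒ I^-3 T^2 Θ

{"I": -3, "T": 2, "Θ": 1}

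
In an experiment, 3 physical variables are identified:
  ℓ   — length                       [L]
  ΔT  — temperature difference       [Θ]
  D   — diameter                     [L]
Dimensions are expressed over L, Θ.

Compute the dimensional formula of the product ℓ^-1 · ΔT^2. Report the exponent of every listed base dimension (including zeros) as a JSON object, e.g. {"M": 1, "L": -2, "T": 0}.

{"L": -1, "Θ": 2}

Dimensional matrix (L×Θ by ℓ×ΔT×D):
  L: [ 1  0  1]
  Θ: [ 0  1  0]
  [L]: (-1)·1+(2)·0 = -1
  [Θ]: (-1)·0+(2)·1 = 2
⇒ L^-1 Θ^2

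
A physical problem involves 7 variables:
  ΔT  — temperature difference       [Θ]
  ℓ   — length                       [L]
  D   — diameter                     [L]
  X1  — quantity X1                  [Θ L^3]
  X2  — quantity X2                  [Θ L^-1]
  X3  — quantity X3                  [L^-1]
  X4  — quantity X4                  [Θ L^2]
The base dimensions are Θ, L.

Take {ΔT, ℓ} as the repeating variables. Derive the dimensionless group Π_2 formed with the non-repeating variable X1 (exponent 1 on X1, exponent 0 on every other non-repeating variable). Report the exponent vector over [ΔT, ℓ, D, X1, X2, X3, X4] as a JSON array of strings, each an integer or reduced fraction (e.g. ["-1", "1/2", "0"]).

Write exponents as rows Θ,L / cols ΔT,ℓ,D,X1,X2,X3,X4:
  Θ: [ 1  0  0  1  1  0  1]
  L: [ 0  1  1  3 -1 -1  2]
Echelon form has 2 nonzero rows (pivots: ΔT,ℓ)
Repeat: ΔT,ℓ; free: D,X1,X2,X3,X4
RREF:
  r0: [   1    0    0    1    1    0    1]
  r1: [   0    1    1    3   -1   -1    2]
Fix exponent of X1 at 1, D at 0, X2 at 0, X3 at 0, X4 at 0; solve each RREF row for its pivot's exponent:
  r0: exp(ΔT) + (1)·1 = 0 ⇒ exp(ΔT) = -1
  r1: exp(ℓ) + (3)·1 = 0 ⇒ exp(ℓ) = -3
Π_2 = ΔT^-1 · ℓ^-3 · X1

["-1", "-3", "0", "1", "0", "0", "0"]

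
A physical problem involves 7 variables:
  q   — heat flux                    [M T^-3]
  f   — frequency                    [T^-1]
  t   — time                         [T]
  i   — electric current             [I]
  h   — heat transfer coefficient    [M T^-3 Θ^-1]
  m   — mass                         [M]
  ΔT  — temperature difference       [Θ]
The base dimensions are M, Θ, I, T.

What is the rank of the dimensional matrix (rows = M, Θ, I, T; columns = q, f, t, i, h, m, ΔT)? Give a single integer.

Dimensional matrix (M×Θ×I×T by q×f×t×i×h×m×ΔT):
  M: [ 1  0  0  0  1  1  0]
  Θ: [ 0  0  0  0 -1  0  1]
  I: [ 0  0  0  1  0  0  0]
  T: [-3 -1  1  0 -3  0  0]
Echelon form has 4 nonzero rows (pivots: q,f,i,h)

4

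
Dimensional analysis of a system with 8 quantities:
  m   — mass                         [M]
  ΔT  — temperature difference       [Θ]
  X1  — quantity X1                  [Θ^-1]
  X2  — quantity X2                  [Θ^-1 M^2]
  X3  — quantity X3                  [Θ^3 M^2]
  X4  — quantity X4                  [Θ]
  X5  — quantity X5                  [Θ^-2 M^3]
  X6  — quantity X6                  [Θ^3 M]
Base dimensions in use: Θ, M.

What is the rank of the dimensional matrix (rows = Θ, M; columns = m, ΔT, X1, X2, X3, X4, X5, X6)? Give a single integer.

2

Exponent matrix [Θ,M] × [m,ΔT,X1,X2,X3,X4,X5,X6]:
  Θ: [ 0  1 -1 -1  3  1 -2  3]
  M: [ 1  0  0  2  2  0  3  1]
RREF → pivots at {m,ΔT} ⇒ r = 2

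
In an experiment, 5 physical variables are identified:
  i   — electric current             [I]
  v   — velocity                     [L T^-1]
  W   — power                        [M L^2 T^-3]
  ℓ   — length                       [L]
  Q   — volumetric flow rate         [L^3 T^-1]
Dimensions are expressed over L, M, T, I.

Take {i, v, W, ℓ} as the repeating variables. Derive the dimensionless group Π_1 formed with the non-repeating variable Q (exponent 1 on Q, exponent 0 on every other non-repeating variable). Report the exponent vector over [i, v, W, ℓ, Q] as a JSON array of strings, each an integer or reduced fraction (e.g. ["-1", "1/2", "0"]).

Write exponents as rows L,M,T,I / cols i,v,W,ℓ,Q:
  L: [ 0  1  2  1  3]
  M: [ 0  0  1  0  0]
  T: [ 0 -1 -3  0 -1]
  I: [ 1  0  0  0  0]
RREF → pivots at {i,v,W,ℓ} ⇒ r = 4
Repeat: i,v,W,ℓ; free: Q
RREF:
  r0: [   1    0    0    0    0]
  r1: [   0    1    0    0    1]
  r2: [   0    0    1    0    0]
  r3: [   0    0    0    1    2]
Fix exponent of Q at 1; solve each RREF row for its pivot's exponent:
  r0: exp(i) + (0)·1 = 0 ⇒ exp(i) = 0
  r1: exp(v) + (1)·1 = 0 ⇒ exp(v) = -1
  r2: exp(W) + (0)·1 = 0 ⇒ exp(W) = 0
  r3: exp(ℓ) + (2)·1 = 0 ⇒ exp(ℓ) = -2
Π_1 = v^-1 · ℓ^-2 · Q

["0", "-1", "0", "-2", "1"]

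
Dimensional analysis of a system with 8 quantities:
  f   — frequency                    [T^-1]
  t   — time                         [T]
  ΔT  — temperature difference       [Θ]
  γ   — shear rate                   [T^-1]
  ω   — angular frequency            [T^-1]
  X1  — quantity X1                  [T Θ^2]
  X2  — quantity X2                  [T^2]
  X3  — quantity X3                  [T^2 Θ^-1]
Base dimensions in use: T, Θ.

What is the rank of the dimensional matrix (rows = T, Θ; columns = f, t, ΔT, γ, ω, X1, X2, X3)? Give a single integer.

2

Write exponents as rows T,Θ / cols f,t,ΔT,γ,ω,X1,X2,X3:
  T: [-1  1  0 -1 -1  1  2  2]
  Θ: [ 0  0  1  0  0  2  0 -1]
Row reduction gives pivot columns f,ΔT; rank = 2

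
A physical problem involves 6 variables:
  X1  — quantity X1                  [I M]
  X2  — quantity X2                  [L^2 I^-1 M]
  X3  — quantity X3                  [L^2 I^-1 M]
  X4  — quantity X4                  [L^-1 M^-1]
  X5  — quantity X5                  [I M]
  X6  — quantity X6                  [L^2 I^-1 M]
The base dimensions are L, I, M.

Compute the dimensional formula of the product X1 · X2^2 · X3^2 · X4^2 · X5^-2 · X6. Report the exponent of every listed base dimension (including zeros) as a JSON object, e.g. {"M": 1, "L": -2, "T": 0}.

Write exponents as rows L,I,M / cols X1,X2,X3,X4,X5,X6:
  L: [ 0  2  2 -1  0  2]
  I: [ 1 -1 -1  0  1 -1]
  M: [ 1  1  1 -1  1  1]
  [L]: (1)·0+(2)·2+(2)·2+(2)·-1+(-2)·0+(1)·2 = 8
  [I]: (1)·1+(2)·-1+(2)·-1+(2)·0+(-2)·1+(1)·-1 = -6
  [M]: (1)·1+(2)·1+(2)·1+(2)·-1+(-2)·1+(1)·1 = 2
⇒ L^8 I^-6 M^2

{"L": 8, "I": -6, "M": 2}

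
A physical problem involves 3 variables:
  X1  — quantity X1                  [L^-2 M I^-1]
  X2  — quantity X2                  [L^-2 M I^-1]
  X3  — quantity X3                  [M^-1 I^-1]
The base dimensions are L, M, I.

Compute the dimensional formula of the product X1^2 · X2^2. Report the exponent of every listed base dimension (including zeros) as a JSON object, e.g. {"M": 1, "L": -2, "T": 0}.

{"L": -8, "M": 4, "I": -4}

Exponent matrix [L,M,I] × [X1,X2,X3]:
  L: [-2 -2  0]
  M: [ 1  1 -1]
  I: [-1 -1 -1]
  [L]: (2)·-2+(2)·-2 = -8
  [M]: (2)·1+(2)·1 = 4
  [I]: (2)·-1+(2)·-1 = -4
⇒ L^-8 M^4 I^-4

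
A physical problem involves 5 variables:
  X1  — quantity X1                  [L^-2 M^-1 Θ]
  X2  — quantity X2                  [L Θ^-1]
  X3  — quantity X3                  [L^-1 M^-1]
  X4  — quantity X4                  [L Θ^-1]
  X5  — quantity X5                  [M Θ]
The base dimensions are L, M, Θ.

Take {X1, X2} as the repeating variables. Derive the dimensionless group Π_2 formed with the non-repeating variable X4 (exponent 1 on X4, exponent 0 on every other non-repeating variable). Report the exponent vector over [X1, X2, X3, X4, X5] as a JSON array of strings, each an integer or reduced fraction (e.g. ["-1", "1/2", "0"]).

Exponent matrix [L,M,Θ] × [X1,X2,X3,X4,X5]:
  L: [-2  1 -1  1  0]
  M: [-1  0 -1  0  1]
  Θ: [ 1 -1  0 -1  1]
Row reduction gives pivot columns X1,X2; rank = 2
Repeat: X1,X2; free: X3,X4,X5
RREF:
  r0: [   1    0    1    0   -1]
  r1: [   0    1    1    1   -2]
  r2: [   0    0    0    0    0]
Fix exponent of X4 at 1, X3 at 0, X5 at 0; solve each RREF row for its pivot's exponent:
  r0: exp(X1) + (0)·1 = 0 ⇒ exp(X1) = 0
  r1: exp(X2) + (1)·1 = 0 ⇒ exp(X2) = -1
Π_2 = X2^-1 · X4

["0", "-1", "0", "1", "0"]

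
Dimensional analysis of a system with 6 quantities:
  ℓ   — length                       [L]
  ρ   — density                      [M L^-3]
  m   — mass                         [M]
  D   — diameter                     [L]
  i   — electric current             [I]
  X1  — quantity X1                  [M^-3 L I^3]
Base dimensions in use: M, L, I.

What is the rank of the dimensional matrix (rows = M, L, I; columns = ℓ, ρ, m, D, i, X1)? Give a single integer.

3

Dimensional matrix (M×L×I by ℓ×ρ×m×D×i×X1):
  M: [ 0  1  1  0  0 -3]
  L: [ 1 -3  0  1  0  1]
  I: [ 0  0  0  0  1  3]
Echelon form has 3 nonzero rows (pivots: ℓ,ρ,i)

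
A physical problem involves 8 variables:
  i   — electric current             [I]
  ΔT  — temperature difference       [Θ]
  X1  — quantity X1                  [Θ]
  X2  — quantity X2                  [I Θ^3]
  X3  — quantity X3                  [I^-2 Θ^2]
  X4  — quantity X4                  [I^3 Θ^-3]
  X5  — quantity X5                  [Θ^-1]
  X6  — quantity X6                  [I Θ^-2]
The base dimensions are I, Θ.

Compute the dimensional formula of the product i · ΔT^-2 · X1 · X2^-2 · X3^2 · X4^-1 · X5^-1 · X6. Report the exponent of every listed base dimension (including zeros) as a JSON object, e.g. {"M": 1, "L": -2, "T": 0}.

{"I": -7, "Θ": -1}

Dimensional matrix (I×Θ by i×ΔT×X1×X2×X3×X4×X5×X6):
  I: [ 1  0  0  1 -2  3  0  1]
  Θ: [ 0  1  1  3  2 -3 -1 -2]
  [I]: (1)·1+(-2)·0+(1)·0+(-2)·1+(2)·-2+(-1)·3+(-1)·0+(1)·1 = -7
  [Θ]: (1)·0+(-2)·1+(1)·1+(-2)·3+(2)·2+(-1)·-3+(-1)·-1+(1)·-2 = -1
⇒ I^-7 Θ^-1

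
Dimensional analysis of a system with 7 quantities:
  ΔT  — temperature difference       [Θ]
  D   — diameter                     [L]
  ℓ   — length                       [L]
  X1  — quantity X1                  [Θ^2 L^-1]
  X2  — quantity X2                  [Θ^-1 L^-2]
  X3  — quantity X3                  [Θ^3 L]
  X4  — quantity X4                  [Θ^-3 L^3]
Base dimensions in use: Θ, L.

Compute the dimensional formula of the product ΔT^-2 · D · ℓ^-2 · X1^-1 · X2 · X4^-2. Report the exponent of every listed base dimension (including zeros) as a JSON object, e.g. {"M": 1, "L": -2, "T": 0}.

{"Θ": 1, "L": -8}

Exponent matrix [Θ,L] × [ΔT,D,ℓ,X1,X2,X3,X4]:
  Θ: [ 1  0  0  2 -1  3 -3]
  L: [ 0  1  1 -1 -2  1  3]
  [Θ]: (-2)·1+(1)·0+(-2)·0+(-1)·2+(1)·-1+(-2)·-3 = 1
  [L]: (-2)·0+(1)·1+(-2)·1+(-1)·-1+(1)·-2+(-2)·3 = -8
⇒ Θ L^-8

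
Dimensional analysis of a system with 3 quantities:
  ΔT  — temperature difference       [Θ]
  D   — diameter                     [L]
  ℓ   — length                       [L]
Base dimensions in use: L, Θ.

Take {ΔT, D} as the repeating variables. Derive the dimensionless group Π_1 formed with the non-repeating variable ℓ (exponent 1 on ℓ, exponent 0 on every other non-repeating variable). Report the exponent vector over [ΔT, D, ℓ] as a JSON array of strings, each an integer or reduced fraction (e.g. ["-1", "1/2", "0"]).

Exponent matrix [L,Θ] × [ΔT,D,ℓ]:
  L: [ 0  1  1]
  Θ: [ 1  0  0]
Echelon form has 2 nonzero rows (pivots: ΔT,D)
Repeat: ΔT,D; free: ℓ
RREF:
  r0: [   1    0    0]
  r1: [   0    1    1]
Fix exponent of ℓ at 1; solve each RREF row for its pivot's exponent:
  r0: exp(ΔT) + (0)·1 = 0 ⇒ exp(ΔT) = 0
  r1: exp(D) + (1)·1 = 0 ⇒ exp(D) = -1
Π_1 = D^-1 · ℓ

["0", "-1", "1"]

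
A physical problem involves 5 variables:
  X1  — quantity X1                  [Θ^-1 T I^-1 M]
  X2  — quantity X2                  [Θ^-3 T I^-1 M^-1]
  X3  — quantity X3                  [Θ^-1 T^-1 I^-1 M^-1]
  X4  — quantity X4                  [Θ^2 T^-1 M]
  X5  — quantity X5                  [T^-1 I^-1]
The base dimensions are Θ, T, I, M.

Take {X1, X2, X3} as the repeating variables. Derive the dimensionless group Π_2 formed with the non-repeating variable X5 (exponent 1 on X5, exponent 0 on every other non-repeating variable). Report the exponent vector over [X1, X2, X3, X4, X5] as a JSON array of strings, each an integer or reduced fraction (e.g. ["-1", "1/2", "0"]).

Exponent matrix [Θ,T,I,M] × [X1,X2,X3,X4,X5]:
  Θ: [-1 -3 -1  2  0]
  T: [ 1  1 -1 -1 -1]
  I: [-1 -1 -1  0 -1]
  M: [ 1 -1 -1  1  0]
RREF → pivots at {X1,X2,X3} ⇒ r = 3
Pivot set = {X1,X2,X3}, free = {X4,X5}
RREF:
  r0: [   1    0    0  1/2  1/2]
  r1: [   0    1    0   -1 -1/2]
  r2: [   0    0    1  1/2    1]
  r3: [   0    0    0    0    0]
Fix exponent of X5 at 1, X4 at 0; solve each RREF row for its pivot's exponent:
  r0: exp(X1) + (1/2)·1 = 0 ⇒ exp(X1) = -1/2
  r1: exp(X2) + (-1/2)·1 = 0 ⇒ exp(X2) = 1/2
  r2: exp(X3) + (1)·1 = 0 ⇒ exp(X3) = -1
Π_2 = X1^(-1/2) · X2^(1/2) · X3^-1 · X5

["-1/2", "1/2", "-1", "0", "1"]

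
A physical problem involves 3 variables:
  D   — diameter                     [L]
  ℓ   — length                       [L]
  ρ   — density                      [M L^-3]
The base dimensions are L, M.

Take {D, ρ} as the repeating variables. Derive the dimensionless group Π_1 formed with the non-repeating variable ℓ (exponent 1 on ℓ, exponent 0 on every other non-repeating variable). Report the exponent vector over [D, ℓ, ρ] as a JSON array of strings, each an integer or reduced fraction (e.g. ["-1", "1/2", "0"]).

Write exponents as rows L,M / cols D,ℓ,ρ:
  L: [ 1  1 -3]
  M: [ 0  0  1]
Echelon form has 2 nonzero rows (pivots: D,ρ)
Pivot set = {D,ρ}, free = {ℓ}
RREF:
  r0: [   1    1    0]
  r1: [   0    0    1]
Fix exponent of ℓ at 1; solve each RREF row for its pivot's exponent:
  r0: exp(D) + (1)·1 = 0 ⇒ exp(D) = -1
  r1: exp(ρ) + (0)·1 = 0 ⇒ exp(ρ) = 0
Π_1 = D^-1 · ℓ

["-1", "1", "0"]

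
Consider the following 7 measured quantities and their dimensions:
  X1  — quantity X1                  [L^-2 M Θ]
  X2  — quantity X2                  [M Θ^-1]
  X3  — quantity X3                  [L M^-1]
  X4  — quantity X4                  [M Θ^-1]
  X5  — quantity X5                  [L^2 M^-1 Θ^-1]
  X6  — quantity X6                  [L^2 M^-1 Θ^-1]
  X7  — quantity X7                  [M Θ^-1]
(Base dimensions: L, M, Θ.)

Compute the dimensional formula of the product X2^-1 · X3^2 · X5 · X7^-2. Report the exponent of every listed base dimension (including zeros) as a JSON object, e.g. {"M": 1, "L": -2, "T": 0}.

Dimensional matrix (L×M×Θ by X1×X2×X3×X4×X5×X6×X7):
  L: [-2  0  1  0  2  2  0]
  M: [ 1  1 -1  1 -1 -1  1]
  Θ: [ 1 -1  0 -1 -1 -1 -1]
  [L]: (-1)·0+(2)·1+(1)·2+(-2)·0 = 4
  [M]: (-1)·1+(2)·-1+(1)·-1+(-2)·1 = -6
  [Θ]: (-1)·-1+(2)·0+(1)·-1+(-2)·-1 = 2
⇒ L^4 M^-6 Θ^2

{"L": 4, "M": -6, "Θ": 2}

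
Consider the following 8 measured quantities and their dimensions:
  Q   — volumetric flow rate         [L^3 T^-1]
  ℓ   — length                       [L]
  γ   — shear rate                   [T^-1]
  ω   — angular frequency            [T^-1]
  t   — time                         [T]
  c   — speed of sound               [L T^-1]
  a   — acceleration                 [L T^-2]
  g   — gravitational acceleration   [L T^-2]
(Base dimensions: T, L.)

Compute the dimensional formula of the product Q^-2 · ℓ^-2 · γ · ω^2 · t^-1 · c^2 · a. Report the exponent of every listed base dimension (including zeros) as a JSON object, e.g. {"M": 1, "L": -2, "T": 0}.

Write exponents as rows T,L / cols Q,ℓ,γ,ω,t,c,a,g:
  T: [-1  0 -1 -1  1 -1 -2 -2]
  L: [ 3  1  0  0  0  1  1  1]
  [T]: (-2)·-1+(-2)·0+(1)·-1+(2)·-1+(-1)·1+(2)·-1+(1)·-2 = -6
  [L]: (-2)·3+(-2)·1+(1)·0+(2)·0+(-1)·0+(2)·1+(1)·1 = -5
⇒ T^-6 L^-5

{"T": -6, "L": -5}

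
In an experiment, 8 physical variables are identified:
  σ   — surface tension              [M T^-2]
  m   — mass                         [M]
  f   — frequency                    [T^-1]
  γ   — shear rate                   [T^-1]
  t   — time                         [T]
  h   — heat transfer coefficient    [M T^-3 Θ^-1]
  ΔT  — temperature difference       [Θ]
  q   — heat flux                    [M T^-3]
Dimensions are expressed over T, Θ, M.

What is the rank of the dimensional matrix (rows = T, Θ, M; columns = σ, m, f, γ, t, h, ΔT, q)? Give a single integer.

3

Dimensional matrix (T×Θ×M by σ×m×f×γ×t×h×ΔT×q):
  T: [-2  0 -1 -1  1 -3  0 -3]
  Θ: [ 0  0  0  0  0 -1  1  0]
  M: [ 1  1  0  0  0  1  0  1]
Row reduction gives pivot columns σ,m,h; rank = 3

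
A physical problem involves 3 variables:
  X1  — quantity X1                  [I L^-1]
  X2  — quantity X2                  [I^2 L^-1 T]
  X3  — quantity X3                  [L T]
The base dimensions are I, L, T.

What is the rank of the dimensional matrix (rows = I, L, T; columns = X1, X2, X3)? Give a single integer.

Exponent matrix [I,L,T] × [X1,X2,X3]:
  I: [ 1  2  0]
  L: [-1 -1  1]
  T: [ 0  1  1]
Row reduction gives pivot columns X1,X2; rank = 2

2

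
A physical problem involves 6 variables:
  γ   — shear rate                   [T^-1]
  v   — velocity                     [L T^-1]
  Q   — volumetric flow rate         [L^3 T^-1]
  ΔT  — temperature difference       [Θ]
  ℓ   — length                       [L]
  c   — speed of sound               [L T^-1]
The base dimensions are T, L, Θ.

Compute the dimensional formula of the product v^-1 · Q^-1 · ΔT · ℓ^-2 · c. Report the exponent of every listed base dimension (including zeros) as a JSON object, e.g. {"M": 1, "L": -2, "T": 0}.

Exponent matrix [T,L,Θ] × [γ,v,Q,ΔT,ℓ,c]:
  T: [-1 -1 -1  0  0 -1]
  L: [ 0  1  3  0  1  1]
  Θ: [ 0  0  0  1  0  0]
  [T]: (-1)·-1+(-1)·-1+(1)·0+(-2)·0+(1)·-1 = 1
  [L]: (-1)·1+(-1)·3+(1)·0+(-2)·1+(1)·1 = -5
  [Θ]: (-1)·0+(-1)·0+(1)·1+(-2)·0+(1)·0 = 1
⇒ T L^-5 Θ

{"T": 1, "L": -5, "Θ": 1}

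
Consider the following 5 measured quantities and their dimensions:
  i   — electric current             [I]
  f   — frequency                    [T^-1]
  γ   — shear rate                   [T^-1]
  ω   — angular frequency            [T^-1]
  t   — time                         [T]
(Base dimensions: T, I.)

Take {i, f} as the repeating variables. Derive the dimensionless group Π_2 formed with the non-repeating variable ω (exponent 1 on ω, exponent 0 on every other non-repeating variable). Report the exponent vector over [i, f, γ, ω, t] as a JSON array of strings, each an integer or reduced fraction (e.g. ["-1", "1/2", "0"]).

Write exponents as rows T,I / cols i,f,γ,ω,t:
  T: [ 0 -1 -1 -1  1]
  I: [ 1  0  0  0  0]
RREF → pivots at {i,f} ⇒ r = 2
Repeat: i,f; free: γ,ω,t
RREF:
  r0: [   1    0    0    0    0]
  r1: [   0    1    1    1   -1]
Fix exponent of ω at 1, γ at 0, t at 0; solve each RREF row for its pivot's exponent:
  r0: exp(i) + (0)·1 = 0 ⇒ exp(i) = 0
  r1: exp(f) + (1)·1 = 0 ⇒ exp(f) = -1
Π_2 = f^-1 · ω

["0", "-1", "0", "1", "0"]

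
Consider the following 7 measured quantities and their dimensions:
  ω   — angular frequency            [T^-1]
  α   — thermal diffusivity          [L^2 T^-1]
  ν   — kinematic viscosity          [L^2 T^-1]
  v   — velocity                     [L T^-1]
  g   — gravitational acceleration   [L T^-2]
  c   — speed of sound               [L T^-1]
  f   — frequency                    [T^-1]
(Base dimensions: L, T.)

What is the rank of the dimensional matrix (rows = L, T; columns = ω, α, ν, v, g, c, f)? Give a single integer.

2

Dimensional matrix (L×T by ω×α×ν×v×g×c×f):
  L: [ 0  2  2  1  1  1  0]
  T: [-1 -1 -1 -1 -2 -1 -1]
Echelon form has 2 nonzero rows (pivots: ω,α)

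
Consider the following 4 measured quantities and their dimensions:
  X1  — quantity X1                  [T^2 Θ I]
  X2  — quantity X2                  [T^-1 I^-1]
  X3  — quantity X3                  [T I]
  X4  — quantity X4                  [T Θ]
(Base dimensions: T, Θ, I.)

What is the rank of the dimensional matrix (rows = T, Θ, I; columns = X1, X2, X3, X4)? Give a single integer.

2

Exponent matrix [T,Θ,I] × [X1,X2,X3,X4]:
  T: [ 2 -1  1  1]
  Θ: [ 1  0  0  1]
  I: [ 1 -1  1  0]
Echelon form has 2 nonzero rows (pivots: X1,X2)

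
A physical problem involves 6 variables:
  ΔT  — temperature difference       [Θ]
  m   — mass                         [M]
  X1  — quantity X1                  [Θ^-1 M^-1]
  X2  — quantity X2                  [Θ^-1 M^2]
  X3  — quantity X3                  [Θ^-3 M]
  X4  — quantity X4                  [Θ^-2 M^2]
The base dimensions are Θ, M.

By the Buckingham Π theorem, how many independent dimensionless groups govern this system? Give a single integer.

4

Dimensional matrix (Θ×M by ΔT×m×X1×X2×X3×X4):
  Θ: [ 1  0 -1 -1 -3 -2]
  M: [ 0  1 -1  2  1  2]
Echelon form has 2 nonzero rows (pivots: ΔT,m)
n=6, r=2 ⇒ 4 dimensionless groups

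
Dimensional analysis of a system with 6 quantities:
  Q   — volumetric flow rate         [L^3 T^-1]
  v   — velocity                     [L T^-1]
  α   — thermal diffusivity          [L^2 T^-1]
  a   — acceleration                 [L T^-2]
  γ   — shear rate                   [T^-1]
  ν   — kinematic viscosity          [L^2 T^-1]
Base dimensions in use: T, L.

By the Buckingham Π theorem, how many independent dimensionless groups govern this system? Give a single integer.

4

Exponent matrix [T,L] × [Q,v,α,a,γ,ν]:
  T: [-1 -1 -1 -2 -1 -1]
  L: [ 3  1  2  1  0  2]
Row reduction gives pivot columns Q,v; rank = 2
Π count = n − r = 6 − 2 = 4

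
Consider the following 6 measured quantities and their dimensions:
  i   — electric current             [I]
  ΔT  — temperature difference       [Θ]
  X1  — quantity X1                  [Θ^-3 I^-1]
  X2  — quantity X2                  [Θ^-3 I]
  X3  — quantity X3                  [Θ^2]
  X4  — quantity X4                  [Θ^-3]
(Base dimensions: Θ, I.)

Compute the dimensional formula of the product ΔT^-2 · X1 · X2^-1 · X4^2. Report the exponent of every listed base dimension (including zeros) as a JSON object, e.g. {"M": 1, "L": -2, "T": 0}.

Write exponents as rows Θ,I / cols i,ΔT,X1,X2,X3,X4:
  Θ: [ 0  1 -3 -3  2 -3]
  I: [ 1  0 -1  1  0  0]
  [Θ]: (-2)·1+(1)·-3+(-1)·-3+(2)·-3 = -8
  [I]: (-2)·0+(1)·-1+(-1)·1+(2)·0 = -2
⇒ Θ^-8 I^-2

{"Θ": -8, "I": -2}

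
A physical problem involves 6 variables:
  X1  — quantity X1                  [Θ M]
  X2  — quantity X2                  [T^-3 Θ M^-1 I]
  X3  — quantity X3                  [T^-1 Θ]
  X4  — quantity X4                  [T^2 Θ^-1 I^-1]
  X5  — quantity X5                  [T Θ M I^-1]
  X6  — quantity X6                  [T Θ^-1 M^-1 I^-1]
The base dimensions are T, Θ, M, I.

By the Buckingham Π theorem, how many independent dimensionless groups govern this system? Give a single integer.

3

Dimensional matrix (T×Θ×M×I by X1×X2×X3×X4×X5×X6):
  T: [ 0 -3 -1  2  1  1]
  Θ: [ 1  1  1 -1  1 -1]
  M: [ 1 -1  0  0  1 -1]
  I: [ 0  1  0 -1 -1 -1]
Row reduction gives pivot columns X1,X2,X3; rank = 3
n=6, r=3 ⇒ 3 dimensionless groups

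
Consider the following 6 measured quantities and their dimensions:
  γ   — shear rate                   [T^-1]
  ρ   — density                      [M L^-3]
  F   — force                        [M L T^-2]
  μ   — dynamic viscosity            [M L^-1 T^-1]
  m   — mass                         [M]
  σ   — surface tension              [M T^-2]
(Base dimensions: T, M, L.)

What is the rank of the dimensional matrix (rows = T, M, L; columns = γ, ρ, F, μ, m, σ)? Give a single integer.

Exponent matrix [T,M,L] × [γ,ρ,F,μ,m,σ]:
  T: [-1  0 -2 -1  0 -2]
  M: [ 0  1  1  1  1  1]
  L: [ 0 -3  1 -1  0  0]
Row reduction gives pivot columns γ,ρ,F; rank = 3

3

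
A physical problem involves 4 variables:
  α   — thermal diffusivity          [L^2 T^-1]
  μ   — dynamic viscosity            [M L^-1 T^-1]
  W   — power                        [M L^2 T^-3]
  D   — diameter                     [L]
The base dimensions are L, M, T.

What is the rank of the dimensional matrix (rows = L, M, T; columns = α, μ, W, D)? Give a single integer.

3

Write exponents as rows L,M,T / cols α,μ,W,D:
  L: [ 2 -1  2  1]
  M: [ 0  1  1  0]
  T: [-1 -1 -3  0]
Echelon form has 3 nonzero rows (pivots: α,μ,W)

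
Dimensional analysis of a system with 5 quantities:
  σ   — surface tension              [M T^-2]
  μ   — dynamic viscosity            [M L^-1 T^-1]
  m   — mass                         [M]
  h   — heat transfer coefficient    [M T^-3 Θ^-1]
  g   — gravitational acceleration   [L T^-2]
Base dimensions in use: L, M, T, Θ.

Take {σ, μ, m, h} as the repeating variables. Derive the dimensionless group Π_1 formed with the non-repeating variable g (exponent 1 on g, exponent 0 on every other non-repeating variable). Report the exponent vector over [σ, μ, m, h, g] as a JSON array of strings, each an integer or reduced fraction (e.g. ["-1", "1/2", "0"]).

["-3/2", "1", "1/2", "0", "1"]

Exponent matrix [L,M,T,Θ] × [σ,μ,m,h,g]:
  L: [ 0 -1  0  0  1]
  M: [ 1  1  1  1  0]
  T: [-2 -1  0 -3 -2]
  Θ: [ 0  0  0 -1  0]
Row reduction gives pivot columns σ,μ,m,h; rank = 4
Repeat: σ,μ,m,h; free: g
RREF:
  r0: [   1    0    0    0  3/2]
  r1: [   0    1    0    0   -1]
  r2: [   0    0    1    0 -1/2]
  r3: [   0    0    0    1    0]
Fix exponent of g at 1; solve each RREF row for its pivot's exponent:
  r0: exp(σ) + (3/2)·1 = 0 ⇒ exp(σ) = -3/2
  r1: exp(μ) + (-1)·1 = 0 ⇒ exp(μ) = 1
  r2: exp(m) + (-1/2)·1 = 0 ⇒ exp(m) = 1/2
  r3: exp(h) + (0)·1 = 0 ⇒ exp(h) = 0
Π_1 = σ^(-3/2) · μ · m^(1/2) · g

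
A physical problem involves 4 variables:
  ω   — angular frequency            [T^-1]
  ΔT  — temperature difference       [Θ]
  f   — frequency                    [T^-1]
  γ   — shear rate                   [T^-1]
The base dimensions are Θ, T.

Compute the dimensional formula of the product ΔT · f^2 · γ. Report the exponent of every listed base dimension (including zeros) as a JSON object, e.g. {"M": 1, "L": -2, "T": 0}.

{"Θ": 1, "T": -3}

Write exponents as rows Θ,T / cols ω,ΔT,f,γ:
  Θ: [ 0  1  0  0]
  T: [-1  0 -1 -1]
  [Θ]: (1)·1+(2)·0+(1)·0 = 1
  [T]: (1)·0+(2)·-1+(1)·-1 = -3
⇒ Θ T^-3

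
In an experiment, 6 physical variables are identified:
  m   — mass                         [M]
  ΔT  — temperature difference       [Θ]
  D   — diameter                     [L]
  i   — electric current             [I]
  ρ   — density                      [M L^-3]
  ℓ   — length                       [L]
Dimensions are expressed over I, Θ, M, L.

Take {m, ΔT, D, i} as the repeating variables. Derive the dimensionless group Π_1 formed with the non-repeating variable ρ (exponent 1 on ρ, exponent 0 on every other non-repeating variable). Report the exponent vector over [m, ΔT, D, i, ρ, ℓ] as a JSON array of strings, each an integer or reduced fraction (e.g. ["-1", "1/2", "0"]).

Exponent matrix [I,Θ,M,L] × [m,ΔT,D,i,ρ,ℓ]:
  I: [ 0  0  0  1  0  0]
  Θ: [ 0  1  0  0  0  0]
  M: [ 1  0  0  0  1  0]
  L: [ 0  0  1  0 -3  1]
Echelon form has 4 nonzero rows (pivots: m,ΔT,D,i)
Pivot set = {m,ΔT,D,i}, free = {ρ,ℓ}
RREF:
  r0: [   1    0    0    0    1    0]
  r1: [   0    1    0    0    0    0]
  r2: [   0    0    1    0   -3    1]
  r3: [   0    0    0    1    0    0]
Fix exponent of ρ at 1, ℓ at 0; solve each RREF row for its pivot's exponent:
  r0: exp(m) + (1)·1 = 0 ⇒ exp(m) = -1
  r1: exp(ΔT) + (0)·1 = 0 ⇒ exp(ΔT) = 0
  r2: exp(D) + (-3)·1 = 0 ⇒ exp(D) = 3
  r3: exp(i) + (0)·1 = 0 ⇒ exp(i) = 0
Π_1 = m^-1 · D^3 · ρ

["-1", "0", "3", "0", "1", "0"]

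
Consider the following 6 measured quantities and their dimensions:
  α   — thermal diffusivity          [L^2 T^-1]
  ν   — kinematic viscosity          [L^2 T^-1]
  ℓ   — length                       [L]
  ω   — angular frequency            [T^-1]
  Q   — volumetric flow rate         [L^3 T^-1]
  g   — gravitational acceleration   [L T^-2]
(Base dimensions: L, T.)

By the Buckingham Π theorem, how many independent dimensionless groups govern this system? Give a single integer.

4

Write exponents as rows L,T / cols α,ν,ℓ,ω,Q,g:
  L: [ 2  2  1  0  3  1]
  T: [-1 -1  0 -1 -1 -2]
RREF → pivots at {α,ℓ} ⇒ r = 2
6 vars − rank 2 = 4 Π groups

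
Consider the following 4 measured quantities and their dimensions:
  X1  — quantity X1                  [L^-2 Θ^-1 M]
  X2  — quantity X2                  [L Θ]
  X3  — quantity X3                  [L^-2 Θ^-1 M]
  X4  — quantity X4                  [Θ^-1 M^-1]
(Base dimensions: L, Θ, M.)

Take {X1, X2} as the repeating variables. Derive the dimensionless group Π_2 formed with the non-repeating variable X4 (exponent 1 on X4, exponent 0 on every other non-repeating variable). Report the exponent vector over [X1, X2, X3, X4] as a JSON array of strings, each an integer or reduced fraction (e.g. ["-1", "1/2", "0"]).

Exponent matrix [L,Θ,M] × [X1,X2,X3,X4]:
  L: [-2  1 -2  0]
  Θ: [-1  1 -1 -1]
  M: [ 1  0  1 -1]
RREF → pivots at {X1,X2} ⇒ r = 2
Repeat: X1,X2; free: X3,X4
RREF:
  r0: [   1    0    1   -1]
  r1: [   0    1    0   -2]
  r2: [   0    0    0    0]
Fix exponent of X4 at 1, X3 at 0; solve each RREF row for its pivot's exponent:
  r0: exp(X1) + (-1)·1 = 0 ⇒ exp(X1) = 1
  r1: exp(X2) + (-2)·1 = 0 ⇒ exp(X2) = 2
Π_2 = X1 · X2^2 · X4

["1", "2", "0", "1"]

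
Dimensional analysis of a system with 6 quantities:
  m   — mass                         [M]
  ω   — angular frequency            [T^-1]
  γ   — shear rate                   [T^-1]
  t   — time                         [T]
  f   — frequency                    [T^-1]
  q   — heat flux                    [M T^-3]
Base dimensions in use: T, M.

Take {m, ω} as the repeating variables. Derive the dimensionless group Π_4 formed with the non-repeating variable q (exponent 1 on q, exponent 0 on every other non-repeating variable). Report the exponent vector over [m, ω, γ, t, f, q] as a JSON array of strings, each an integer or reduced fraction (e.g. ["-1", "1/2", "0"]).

Dimensional matrix (T×M by m×ω×γ×t×f×q):
  T: [ 0 -1 -1  1 -1 -3]
  M: [ 1  0  0  0  0  1]
Row reduction gives pivot columns m,ω; rank = 2
Pivot set = {m,ω}, free = {γ,t,f,q}
RREF:
  r0: [   1    0    0    0    0    1]
  r1: [   0    1    1   -1    1    3]
Fix exponent of q at 1, γ at 0, t at 0, f at 0; solve each RREF row for its pivot's exponent:
  r0: exp(m) + (1)·1 = 0 ⇒ exp(m) = -1
  r1: exp(ω) + (3)·1 = 0 ⇒ exp(ω) = -3
Π_4 = m^-1 · ω^-3 · q

["-1", "-3", "0", "0", "0", "1"]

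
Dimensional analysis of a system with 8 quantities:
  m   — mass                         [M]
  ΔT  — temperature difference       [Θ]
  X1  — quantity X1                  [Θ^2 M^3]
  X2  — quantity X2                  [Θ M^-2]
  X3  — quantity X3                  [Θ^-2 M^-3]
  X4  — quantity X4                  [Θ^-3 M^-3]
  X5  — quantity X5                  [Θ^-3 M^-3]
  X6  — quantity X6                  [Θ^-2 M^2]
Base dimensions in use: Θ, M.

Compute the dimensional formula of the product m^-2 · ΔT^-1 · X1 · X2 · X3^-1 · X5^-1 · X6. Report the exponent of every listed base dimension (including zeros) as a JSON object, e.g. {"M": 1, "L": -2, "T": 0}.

{"Θ": 5, "M": 7}

Dimensional matrix (Θ×M by m×ΔT×X1×X2×X3×X4×X5×X6):
  Θ: [ 0  1  2  1 -2 -3 -3 -2]
  M: [ 1  0  3 -2 -3 -3 -3  2]
  [Θ]: (-2)·0+(-1)·1+(1)·2+(1)·1+(-1)·-2+(-1)·-3+(1)·-2 = 5
  [M]: (-2)·1+(-1)·0+(1)·3+(1)·-2+(-1)·-3+(-1)·-3+(1)·2 = 7
⇒ Θ^5 M^7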